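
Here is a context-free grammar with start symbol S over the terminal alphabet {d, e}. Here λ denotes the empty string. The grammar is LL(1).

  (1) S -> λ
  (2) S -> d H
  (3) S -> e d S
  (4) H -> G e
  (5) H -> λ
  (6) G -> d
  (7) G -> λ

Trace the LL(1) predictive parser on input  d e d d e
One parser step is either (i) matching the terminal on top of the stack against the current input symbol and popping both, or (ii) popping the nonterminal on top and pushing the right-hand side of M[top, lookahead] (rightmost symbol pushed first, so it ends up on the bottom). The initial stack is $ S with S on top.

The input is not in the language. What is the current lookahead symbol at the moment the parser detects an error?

step 1: stack=$ S  input=d e d d e $  — expand S -> d H
step 2: stack=$ H d  input=d e d d e $  — match d
step 3: stack=$ H  input=e d d e $  — expand H -> G e
step 4: stack=$ e G  input=e d d e $  — expand G -> λ
step 5: stack=$ e  input=e d d e $  — match e
step 6: stack=$  input=d d e $  — error: stack empty but input remains

d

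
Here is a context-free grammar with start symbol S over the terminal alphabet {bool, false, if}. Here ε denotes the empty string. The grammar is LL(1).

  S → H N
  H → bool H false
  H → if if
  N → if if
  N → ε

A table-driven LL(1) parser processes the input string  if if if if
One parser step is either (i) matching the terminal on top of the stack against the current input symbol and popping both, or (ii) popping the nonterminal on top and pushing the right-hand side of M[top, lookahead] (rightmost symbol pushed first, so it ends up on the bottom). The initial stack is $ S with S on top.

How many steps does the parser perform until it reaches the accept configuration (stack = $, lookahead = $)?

step 1: stack=$ S  input=if if if if $  — expand S → H N
step 2: stack=$ N H  input=if if if if $  — expand H → if if
step 3: stack=$ N if if  input=if if if if $  — match if
step 4: stack=$ N if  input=if if if $  — match if
step 5: stack=$ N  input=if if $  — expand N → if if
step 6: stack=$ if if  input=if if $  — match if
step 7: stack=$ if  input=if $  — match if
Accept reached after 7 steps.

7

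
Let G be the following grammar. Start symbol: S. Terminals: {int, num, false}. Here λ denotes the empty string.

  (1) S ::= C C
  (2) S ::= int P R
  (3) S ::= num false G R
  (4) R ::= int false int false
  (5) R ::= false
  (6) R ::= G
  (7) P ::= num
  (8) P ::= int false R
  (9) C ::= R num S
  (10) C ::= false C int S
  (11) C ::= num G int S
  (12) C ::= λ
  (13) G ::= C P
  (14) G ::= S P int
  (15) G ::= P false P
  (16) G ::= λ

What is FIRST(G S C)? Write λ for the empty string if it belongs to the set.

FIRST(P) = {int, num}
FIRST(S) = {λ, false, int, num}  (via C C)
FIRST(R) = {λ, false, int, num}  (via G)
FIRST(C) = {λ, false, int, num}  (via R num S)
FIRST(G) = {λ, false, int, num}  (via C P, S P int, P false P)
FIRST(G S C): take FIRST of each symbol in turn, carrying on past any symbol whose FIRST contains λ; result {λ, false, int, num}.

{λ, false, int, num}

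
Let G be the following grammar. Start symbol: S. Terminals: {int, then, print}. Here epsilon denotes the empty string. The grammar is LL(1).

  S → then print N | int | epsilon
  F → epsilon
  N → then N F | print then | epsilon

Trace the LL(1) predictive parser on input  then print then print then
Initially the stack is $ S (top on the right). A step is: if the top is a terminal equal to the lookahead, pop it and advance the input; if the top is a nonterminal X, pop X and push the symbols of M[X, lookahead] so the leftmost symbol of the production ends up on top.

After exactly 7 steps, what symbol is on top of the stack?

then

step 1: stack=$ S  input=then print then print then $  — expand S → then print N
step 2: stack=$ N print then  input=then print then print then $  — match then
step 3: stack=$ N print  input=print then print then $  — match print
step 4: stack=$ N  input=then print then $  — expand N → then N F
step 5: stack=$ F N then  input=then print then $  — match then
step 6: stack=$ F N  input=print then $  — expand N → print then
step 7: stack=$ F then print  input=print then $  — match print
Stack after step 7: $ F then (top = then).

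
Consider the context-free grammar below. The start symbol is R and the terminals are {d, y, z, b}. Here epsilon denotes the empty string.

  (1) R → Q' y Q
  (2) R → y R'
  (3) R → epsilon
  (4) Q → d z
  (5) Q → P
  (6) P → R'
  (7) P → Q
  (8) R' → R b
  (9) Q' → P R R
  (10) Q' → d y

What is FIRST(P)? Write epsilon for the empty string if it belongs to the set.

{b, d, y}

FIRST(R) = {epsilon, b, d, y}  (via Q' y Q)
FIRST(R') = {b, d, y}  (via R b)
FIRST(Q) = {b, d, y}  (via P)
FIRST(P) = {b, d, y}  (via R', Q)
FIRST(Q') = {b, d, y}  (via P R R)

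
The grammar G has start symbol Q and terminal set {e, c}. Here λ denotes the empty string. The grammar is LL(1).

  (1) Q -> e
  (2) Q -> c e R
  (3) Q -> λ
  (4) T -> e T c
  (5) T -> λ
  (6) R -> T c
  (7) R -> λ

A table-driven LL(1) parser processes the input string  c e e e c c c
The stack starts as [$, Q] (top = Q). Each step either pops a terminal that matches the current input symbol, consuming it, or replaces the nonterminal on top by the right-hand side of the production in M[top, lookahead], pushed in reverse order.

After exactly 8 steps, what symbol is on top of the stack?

     Stack        Input            Action
  1  $ Q          c e e e c c c $  expand Q -> c e R
  2  $ R e c      c e e e c c c $  match c
  3  $ R e        e e e c c c $    match e
  4  $ R          e e c c c $      expand R -> T c
  5  $ c T        e e c c c $      expand T -> e T c
  6  $ c c T e    e e c c c $      match e
  7  $ c c T      e c c c $        expand T -> e T c
  8  $ c c c T e  e c c c $        match e
Stack after step 8: $ c c c T (top = T).

T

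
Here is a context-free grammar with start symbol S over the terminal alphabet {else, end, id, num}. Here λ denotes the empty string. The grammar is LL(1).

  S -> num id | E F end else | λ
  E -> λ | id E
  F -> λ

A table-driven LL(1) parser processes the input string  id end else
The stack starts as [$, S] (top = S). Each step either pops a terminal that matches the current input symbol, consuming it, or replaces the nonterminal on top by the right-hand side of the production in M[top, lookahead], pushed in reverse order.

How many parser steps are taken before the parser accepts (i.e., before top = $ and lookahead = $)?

7

step 1: stack=$ S  input=id end else $  — expand S -> E F end else
step 2: stack=$ else end F E  input=id end else $  — expand E -> id E
step 3: stack=$ else end F E id  input=id end else $  — match id
step 4: stack=$ else end F E  input=end else $  — expand E -> λ
step 5: stack=$ else end F  input=end else $  — expand F -> λ
step 6: stack=$ else end  input=end else $  — match end
step 7: stack=$ else  input=else $  — match else
Accept reached after 7 steps.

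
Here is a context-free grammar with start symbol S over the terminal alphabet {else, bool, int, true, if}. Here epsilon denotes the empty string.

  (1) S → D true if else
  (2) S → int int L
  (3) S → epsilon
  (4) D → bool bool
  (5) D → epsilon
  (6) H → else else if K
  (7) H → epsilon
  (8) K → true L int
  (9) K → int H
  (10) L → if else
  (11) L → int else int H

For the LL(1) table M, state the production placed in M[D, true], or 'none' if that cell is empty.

FIRST(D): from D→bool bool we get {bool}; from D→epsilon we get {epsilon}. So FIRST(D) = {epsilon, bool}.
FIRST(H): from H→else else if K we get {else}; from H→epsilon we get {epsilon}. So FIRST(H) = {epsilon, else}.
FIRST(K): from K→true L int we get {true}; from K→int H we get {int}. So FIRST(K) = {int, true}.
FIRST(L): from L→if else we get {if}; from L→int else int H we get {int}. So FIRST(L) = {if, int}.
FIRST(S): from S→D true if else we get {bool, true}; from S→int int L we get {int}; from S→epsilon we get {epsilon}. So FIRST(S) = {epsilon, bool, int, true}.
FOLLOW(S) includes $ since S is the start symbol.
FOLLOW(D): in S→D true if else, D is followed by true if else with FIRST {true}. Thus FOLLOW(D) = {true}.
For D → bool bool: FIRST(bool bool) = {bool}, so it goes in M[D, t] for t ∈ {bool}.
For D → epsilon: FIRST(epsilon) = {epsilon}, so it goes in M[D, t] for t ∈ {}; since epsilon ∈ FIRST, also for every t ∈ FOLLOW(D) = {true}.

D → epsilon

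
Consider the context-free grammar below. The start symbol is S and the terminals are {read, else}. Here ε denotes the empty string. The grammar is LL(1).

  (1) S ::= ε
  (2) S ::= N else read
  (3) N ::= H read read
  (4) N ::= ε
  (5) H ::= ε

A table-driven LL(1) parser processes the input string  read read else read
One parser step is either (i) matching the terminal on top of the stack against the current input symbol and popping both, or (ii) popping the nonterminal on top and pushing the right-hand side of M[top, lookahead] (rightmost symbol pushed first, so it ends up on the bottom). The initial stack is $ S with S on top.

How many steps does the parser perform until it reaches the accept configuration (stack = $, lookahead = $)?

7

     Stack                    Input                  Action
  1  $ S                      read read else read $  expand S ::= N else read
  2  $ read else N            read read else read $  expand N ::= H read read
  3  $ read else read read H  read read else read $  expand H ::= ε
  4  $ read else read read    read read else read $  match read
  5  $ read else read         read else read $       match read
  6  $ read else              else read $            match else
  7  $ read                   read $                 match read
Accept reached after 7 steps.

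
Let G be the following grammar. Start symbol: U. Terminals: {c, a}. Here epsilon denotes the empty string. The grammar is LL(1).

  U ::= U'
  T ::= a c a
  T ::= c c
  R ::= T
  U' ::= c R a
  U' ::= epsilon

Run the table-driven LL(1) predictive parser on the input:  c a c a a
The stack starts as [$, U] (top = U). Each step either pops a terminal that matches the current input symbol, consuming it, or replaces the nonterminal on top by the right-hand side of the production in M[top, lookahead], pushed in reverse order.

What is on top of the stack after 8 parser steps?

a

     Stack      Input        Action
  1  $ U        c a c a a $  expand U ::= U'
  2  $ U'       c a c a a $  expand U' ::= c R a
  3  $ a R c    c a c a a $  match c
  4  $ a R      a c a a $    expand R ::= T
  5  $ a T      a c a a $    expand T ::= a c a
  6  $ a a c a  a c a a $    match a
  7  $ a a c    c a a $      match c
  8  $ a a      a a $        match a
Stack after step 8: $ a (top = a).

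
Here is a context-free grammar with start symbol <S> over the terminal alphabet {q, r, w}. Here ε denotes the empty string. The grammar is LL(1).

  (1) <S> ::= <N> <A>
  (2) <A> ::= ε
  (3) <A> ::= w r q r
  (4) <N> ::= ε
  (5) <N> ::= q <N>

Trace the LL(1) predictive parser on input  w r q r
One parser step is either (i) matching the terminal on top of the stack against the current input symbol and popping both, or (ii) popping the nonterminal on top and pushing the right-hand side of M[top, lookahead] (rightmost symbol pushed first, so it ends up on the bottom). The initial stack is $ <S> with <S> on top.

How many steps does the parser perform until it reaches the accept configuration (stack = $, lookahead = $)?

step 1: stack=$ <S>  input=w r q r $  — expand <S> ::= <N> <A>
step 2: stack=$ <A> <N>  input=w r q r $  — expand <N> ::= ε
step 3: stack=$ <A>  input=w r q r $  — expand <A> ::= w r q r
step 4: stack=$ r q r w  input=w r q r $  — match w
step 5: stack=$ r q r  input=r q r $  — match r
step 6: stack=$ r q  input=q r $  — match q
step 7: stack=$ r  input=r $  — match r
Accept reached after 7 steps.

7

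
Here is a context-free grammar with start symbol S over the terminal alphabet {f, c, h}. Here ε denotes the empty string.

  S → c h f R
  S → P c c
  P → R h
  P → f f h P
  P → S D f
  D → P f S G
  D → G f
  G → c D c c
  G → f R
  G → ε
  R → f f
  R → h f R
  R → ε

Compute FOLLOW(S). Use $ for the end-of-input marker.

{$, c, f, h}

FIRST(G) = {ε, c, f}
FIRST(R) = {ε, f, h}
FIRST(S) = {c, f, h}  (via P c c)
FIRST(P) = {c, f, h}  (via R h, S D f)
FIRST(D) = {c, f, h}  (via P f S G, G f)
FOLLOW(S) includes $ since S is the start symbol.
FOLLOW(P): in S→P c c, P is followed by c c with FIRST {c}; in P→f f h P, the suffix after P is empty (adds nothing new); in D→P f S G, P is followed by f S G with FIRST {f}. Thus FOLLOW(P) = {c, f}.
FOLLOW(D): in P→S D f, D is followed by f with FIRST {f}; in G→c D c c, D is followed by c c with FIRST {c}. Thus FOLLOW(D) = {c, f}.
FOLLOW(S): in P→S D f, S is followed by D f with FIRST {c, f, h}; in D→P f S G, S is followed by G with FIRST {ε, c, f}; in D→P f S G, the suffix after S is nullable, so FOLLOW(S) ⊇ FOLLOW(D) = {c, f}. Thus FOLLOW(S) = {$, c, f, h}.
FOLLOW(G): in D→P f S G, the suffix after G is empty, so FOLLOW(G) ⊇ FOLLOW(D) = {c, f}; in D→G f, G is followed by f with FIRST {f}. Thus FOLLOW(G) = {c, f}.
FOLLOW(R): in S→c h f R, the suffix after R is empty, so FOLLOW(R) ⊇ FOLLOW(S) = {$, c, f, h}; in P→R h, R is followed by h with FIRST {h}; in G→f R, the suffix after R is empty, so FOLLOW(R) ⊇ FOLLOW(G) = {c, f}; in R→h f R, the suffix after R is empty (adds nothing new). Thus FOLLOW(R) = {$, c, f, h}.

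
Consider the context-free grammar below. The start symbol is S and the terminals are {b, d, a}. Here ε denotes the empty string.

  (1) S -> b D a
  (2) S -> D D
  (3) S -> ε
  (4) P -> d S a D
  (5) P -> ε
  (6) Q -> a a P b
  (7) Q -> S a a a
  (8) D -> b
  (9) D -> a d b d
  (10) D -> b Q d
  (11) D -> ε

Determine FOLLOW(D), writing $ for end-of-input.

{$, a, b}

FIRST(P) = {ε, d}
FIRST(D) = {ε, a, b}
FIRST(S) = {ε, a, b}  (via D D)
FIRST(Q) = {a, b}  (via S a a a)
FOLLOW(S) includes $ since S is the start symbol.
FOLLOW(S): in P->d S a D, S is followed by a D with FIRST {a}; in Q->S a a a, S is followed by a a a with FIRST {a}. Thus FOLLOW(S) = {$, a}.
FOLLOW(P): in Q->a a P b, P is followed by b with FIRST {b}. Thus FOLLOW(P) = {b}.
FOLLOW(Q): in D->b Q d, Q is followed by d with FIRST {d}. Thus FOLLOW(Q) = {d}.
FOLLOW(D): in S->b D a, D is followed by a with FIRST {a}; in S->D D (occurrence 1), D is followed by D with FIRST {ε, a, b}; in S->D D (occurrence 1), the suffix after D is nullable, so FOLLOW(D) ⊇ FOLLOW(S) = {$, a}; in S->D D (occurrence 2), the suffix after D is empty, so FOLLOW(D) ⊇ FOLLOW(S) = {$, a}; in P->d S a D, the suffix after D is empty, so FOLLOW(D) ⊇ FOLLOW(P) = {b}. Thus FOLLOW(D) = {$, a, b}.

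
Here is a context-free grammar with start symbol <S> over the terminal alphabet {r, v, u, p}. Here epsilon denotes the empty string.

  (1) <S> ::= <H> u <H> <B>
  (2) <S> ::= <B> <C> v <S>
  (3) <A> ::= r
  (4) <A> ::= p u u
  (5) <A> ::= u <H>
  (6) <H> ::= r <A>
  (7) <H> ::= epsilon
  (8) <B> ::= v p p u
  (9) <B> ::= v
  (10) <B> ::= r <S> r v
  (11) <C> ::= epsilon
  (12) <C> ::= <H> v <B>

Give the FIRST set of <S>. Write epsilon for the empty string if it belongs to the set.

FIRST(<A>): from <A>::=r we get {r}; from <A>::=p u u we get {p}; from <A>::=u <H> we get {u}. So FIRST(<A>) = {p, r, u}.
FIRST(<H>): from <H>::=r <A> we get {r}; from <H>::=epsilon we get {epsilon}. So FIRST(<H>) = {epsilon, r}.
FIRST(<B>): from <B>::=v p p u we get {v}; from <B>::=v we get {v}; from <B>::=r <S> r v we get {r}. So FIRST(<B>) = {r, v}.
FIRST(<S>): from <S>::=<H> u <H> <B> we get {r, u}; from <S>::=<B> <C> v <S> we get {r, v}. So FIRST(<S>) = {r, u, v}.
FIRST(<C>): from <C>::=epsilon we get {epsilon}; from <C>::=<H> v <B> we get {r, v}. So FIRST(<C>) = {epsilon, r, v}.

{r, u, v}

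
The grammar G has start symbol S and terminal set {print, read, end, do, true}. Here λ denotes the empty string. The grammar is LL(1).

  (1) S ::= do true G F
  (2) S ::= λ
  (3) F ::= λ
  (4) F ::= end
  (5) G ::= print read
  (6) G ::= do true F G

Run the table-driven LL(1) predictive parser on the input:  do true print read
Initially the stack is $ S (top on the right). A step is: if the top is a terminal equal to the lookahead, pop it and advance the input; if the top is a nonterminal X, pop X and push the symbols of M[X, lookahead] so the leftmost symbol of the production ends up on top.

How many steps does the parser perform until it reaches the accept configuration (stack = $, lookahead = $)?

step 1: stack=$ S  input=do true print read $  — expand S ::= do true G F
step 2: stack=$ F G true do  input=do true print read $  — match do
step 3: stack=$ F G true  input=true print read $  — match true
step 4: stack=$ F G  input=print read $  — expand G ::= print read
step 5: stack=$ F read print  input=print read $  — match print
step 6: stack=$ F read  input=read $  — match read
step 7: stack=$ F  input=$  — expand F ::= λ
Accept reached after 7 steps.

7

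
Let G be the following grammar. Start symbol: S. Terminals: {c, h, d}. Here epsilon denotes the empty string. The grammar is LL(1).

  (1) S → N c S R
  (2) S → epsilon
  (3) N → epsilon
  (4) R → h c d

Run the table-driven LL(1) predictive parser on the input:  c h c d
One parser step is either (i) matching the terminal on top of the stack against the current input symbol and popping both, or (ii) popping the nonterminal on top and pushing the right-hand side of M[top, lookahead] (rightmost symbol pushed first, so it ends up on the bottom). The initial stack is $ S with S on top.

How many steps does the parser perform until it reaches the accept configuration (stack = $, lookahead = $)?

8

     Stack      Input      Action
  1  $ S        c h c d $  expand S → N c S R
  2  $ R S c N  c h c d $  expand N → epsilon
  3  $ R S c    c h c d $  match c
  4  $ R S      h c d $    expand S → epsilon
  5  $ R        h c d $    expand R → h c d
  6  $ d c h    h c d $    match h
  7  $ d c      c d $      match c
  8  $ d        d $        match d
Accept reached after 8 steps.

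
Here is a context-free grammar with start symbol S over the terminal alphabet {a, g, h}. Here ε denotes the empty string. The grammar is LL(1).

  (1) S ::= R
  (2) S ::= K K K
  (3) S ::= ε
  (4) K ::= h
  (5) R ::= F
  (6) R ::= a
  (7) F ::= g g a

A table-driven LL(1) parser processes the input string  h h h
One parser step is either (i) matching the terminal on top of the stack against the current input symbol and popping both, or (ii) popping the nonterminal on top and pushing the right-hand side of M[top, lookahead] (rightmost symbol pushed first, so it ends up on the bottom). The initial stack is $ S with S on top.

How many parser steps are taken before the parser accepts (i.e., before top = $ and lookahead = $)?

7

     Stack    Input    Action
  1  $ S      h h h $  expand S ::= K K K
  2  $ K K K  h h h $  expand K ::= h
  3  $ K K h  h h h $  match h
  4  $ K K    h h $    expand K ::= h
  5  $ K h    h h $    match h
  6  $ K      h $      expand K ::= h
  7  $ h      h $      match h
Accept reached after 7 steps.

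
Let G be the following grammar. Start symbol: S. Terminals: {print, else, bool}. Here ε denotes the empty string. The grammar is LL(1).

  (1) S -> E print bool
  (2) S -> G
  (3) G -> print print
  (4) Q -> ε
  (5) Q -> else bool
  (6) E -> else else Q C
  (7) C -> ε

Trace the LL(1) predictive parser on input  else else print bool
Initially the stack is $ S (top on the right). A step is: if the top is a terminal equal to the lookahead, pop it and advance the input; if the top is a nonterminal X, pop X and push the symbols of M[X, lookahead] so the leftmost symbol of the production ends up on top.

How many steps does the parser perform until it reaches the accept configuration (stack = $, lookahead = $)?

     Stack                       Input                   Action
  1  $ S                         else else print bool $  expand S -> E print bool
  2  $ bool print E              else else print bool $  expand E -> else else Q C
  3  $ bool print C Q else else  else else print bool $  match else
  4  $ bool print C Q else       else print bool $       match else
  5  $ bool print C Q            print bool $            expand Q -> ε
  6  $ bool print C              print bool $            expand C -> ε
  7  $ bool print                print bool $            match print
  8  $ bool                      bool $                  match bool
Accept reached after 8 steps.

8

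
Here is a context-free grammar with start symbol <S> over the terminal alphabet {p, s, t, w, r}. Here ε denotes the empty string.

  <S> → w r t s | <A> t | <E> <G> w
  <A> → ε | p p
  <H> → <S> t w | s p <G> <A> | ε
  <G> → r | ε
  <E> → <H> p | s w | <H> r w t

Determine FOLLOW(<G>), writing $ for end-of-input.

FIRST(<A>) = {ε, p}
FIRST(<G>) = {ε, r}
FIRST(<S>) = {p, r, s, t, w}  (via <A> t, <E> <G> w)
FIRST(<H>) = {ε, p, r, s, t, w}  (via <S> t w)
FIRST(<E>) = {p, r, s, t, w}  (via <H> p, <H> r w t)
FOLLOW(<S>) includes $ since <S> is the start symbol.
FOLLOW(<S>): in <H>→<S> t w, <S> is followed by t w with FIRST {t}. Thus FOLLOW(<S>) = {$, t}.
FOLLOW(<H>): in <E>→<H> p, <H> is followed by p with FIRST {p}; in <E>→<H> r w t, <H> is followed by r w t with FIRST {r}. Thus FOLLOW(<H>) = {p, r}.
FOLLOW(<A>): in <S>→<A> t, <A> is followed by t with FIRST {t}; in <H>→s p <G> <A>, the suffix after <A> is empty, so FOLLOW(<A>) ⊇ FOLLOW(<H>) = {p, r}. Thus FOLLOW(<A>) = {p, r, t}.
FOLLOW(<G>): in <S>→<E> <G> w, <G> is followed by w with FIRST {w}; in <H>→s p <G> <A>, <G> is followed by <A> with FIRST {ε, p}; in <H>→s p <G> <A>, the suffix after <G> is nullable, so FOLLOW(<G>) ⊇ FOLLOW(<H>) = {p, r}. Thus FOLLOW(<G>) = {p, r, w}.
FOLLOW(<E>): in <S>→<E> <G> w, <E> is followed by <G> w with FIRST {r, w}. Thus FOLLOW(<E>) = {r, w}.

{p, r, w}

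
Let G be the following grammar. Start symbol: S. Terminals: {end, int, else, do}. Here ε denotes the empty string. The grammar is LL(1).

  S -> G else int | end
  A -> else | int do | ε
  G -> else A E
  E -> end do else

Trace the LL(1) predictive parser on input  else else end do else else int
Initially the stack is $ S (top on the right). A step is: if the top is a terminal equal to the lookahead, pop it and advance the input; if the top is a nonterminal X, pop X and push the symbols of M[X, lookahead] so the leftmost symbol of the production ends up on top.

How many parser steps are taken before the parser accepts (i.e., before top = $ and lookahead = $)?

11

      Stack                   Input                             Action
   1  $ S                     else else end do else else int $  expand S -> G else int
   2  $ int else G            else else end do else else int $  expand G -> else A E
   3  $ int else E A else     else else end do else else int $  match else
   4  $ int else E A          else end do else else int $       expand A -> else
   5  $ int else E else       else end do else else int $       match else
   6  $ int else E            end do else else int $            expand E -> end do else
   7  $ int else else do end  end do else else int $            match end
   8  $ int else else do      do else else int $                match do
   9  $ int else else         else else int $                   match else
  10  $ int else              else int $                        match else
  11  $ int                   int $                             match int
Accept reached after 11 steps.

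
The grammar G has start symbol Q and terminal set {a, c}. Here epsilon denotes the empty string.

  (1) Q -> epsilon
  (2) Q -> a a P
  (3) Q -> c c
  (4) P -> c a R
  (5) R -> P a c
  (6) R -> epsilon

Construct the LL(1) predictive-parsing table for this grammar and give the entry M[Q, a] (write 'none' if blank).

Q -> a a P

FIRST(Q) = {epsilon, a, c}
FIRST(P) = {c}
FIRST(R) = {epsilon, c}  (via P a c)
FOLLOW(Q) includes $ since Q is the start symbol.
FOLLOW(Q): Q appears on no right-hand side. Thus FOLLOW(Q) = {$}.
For Q -> epsilon: FIRST(epsilon) = {epsilon}, so it goes in M[Q, t] for t ∈ {}; since epsilon ∈ FIRST, also for every t ∈ FOLLOW(Q) = {$}.
For Q -> a a P: FIRST(a a P) = {a}, so it goes in M[Q, t] for t ∈ {a}.
For Q -> c c: FIRST(c c) = {c}, so it goes in M[Q, t] for t ∈ {c}.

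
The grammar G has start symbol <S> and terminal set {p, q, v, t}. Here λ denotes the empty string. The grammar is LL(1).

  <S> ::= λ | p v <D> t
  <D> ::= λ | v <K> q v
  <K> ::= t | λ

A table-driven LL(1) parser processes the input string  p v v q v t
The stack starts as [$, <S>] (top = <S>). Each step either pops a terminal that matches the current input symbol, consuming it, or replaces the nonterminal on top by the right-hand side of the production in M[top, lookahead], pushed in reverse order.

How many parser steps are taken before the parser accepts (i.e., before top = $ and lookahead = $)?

     Stack          Input          Action
  1  $ <S>          p v v q v t $  expand <S> ::= p v <D> t
  2  $ t <D> v p    p v v q v t $  match p
  3  $ t <D> v      v v q v t $    match v
  4  $ t <D>        v q v t $      expand <D> ::= v <K> q v
  5  $ t v q <K> v  v q v t $      match v
  6  $ t v q <K>    q v t $        expand <K> ::= λ
  7  $ t v q        q v t $        match q
  8  $ t v          v t $          match v
  9  $ t            t $            match t
Accept reached after 9 steps.

9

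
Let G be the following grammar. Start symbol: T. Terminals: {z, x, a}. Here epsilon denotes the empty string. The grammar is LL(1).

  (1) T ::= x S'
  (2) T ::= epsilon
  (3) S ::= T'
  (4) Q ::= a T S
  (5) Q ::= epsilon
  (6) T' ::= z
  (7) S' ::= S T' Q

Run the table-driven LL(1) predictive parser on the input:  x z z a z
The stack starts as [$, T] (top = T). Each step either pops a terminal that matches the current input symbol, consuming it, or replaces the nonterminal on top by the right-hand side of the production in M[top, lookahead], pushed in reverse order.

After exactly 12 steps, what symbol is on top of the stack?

      Stack      Input        Action
   1  $ T        x z z a z $  expand T ::= x S'
   2  $ S' x     x z z a z $  match x
   3  $ S'       z z a z $    expand S' ::= S T' Q
   4  $ Q T' S   z z a z $    expand S ::= T'
   5  $ Q T' T'  z z a z $    expand T' ::= z
   6  $ Q T' z   z z a z $    match z
   7  $ Q T'     z a z $      expand T' ::= z
   8  $ Q z      z a z $      match z
   9  $ Q        a z $        expand Q ::= a T S
  10  $ S T a    a z $        match a
  11  $ S T      z $          expand T ::= epsilon
  12  $ S        z $          expand S ::= T'
Stack after step 12: $ T' (top = T').

T'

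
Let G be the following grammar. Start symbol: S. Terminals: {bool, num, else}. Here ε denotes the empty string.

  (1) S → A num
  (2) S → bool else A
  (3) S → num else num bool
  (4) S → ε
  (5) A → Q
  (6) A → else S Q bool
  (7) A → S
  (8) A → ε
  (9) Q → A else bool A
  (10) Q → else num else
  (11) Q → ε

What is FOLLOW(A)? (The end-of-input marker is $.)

FIRST(S) = {ε, bool, else, num}  (via A num)
FIRST(A) = {ε, bool, else, num}  (via Q, S)
FIRST(Q) = {ε, bool, else, num}  (via A else bool A)
FOLLOW(S) includes $ since S is the start symbol.
FOLLOW(S): in A→else S Q bool, S is followed by Q bool with FIRST {bool, else, num}; in A→S, the suffix after S is empty, so FOLLOW(S) ⊇ FOLLOW(A) = {$, bool, else, num}. Thus FOLLOW(S) = {$, bool, else, num}.
FOLLOW(A): in S→A num, A is followed by num with FIRST {num}; in S→bool else A, the suffix after A is empty, so FOLLOW(A) ⊇ FOLLOW(S) = {$, bool, else, num}; in Q→A else bool A (occurrence 1), A is followed by else bool A with FIRST {else}; in Q→A else bool A (occurrence 2), the suffix after A is empty, so FOLLOW(A) ⊇ FOLLOW(Q) = {$, bool, else, num}. Thus FOLLOW(A) = {$, bool, else, num}.
FOLLOW(Q): in A→Q, the suffix after Q is empty, so FOLLOW(Q) ⊇ FOLLOW(A) = {$, bool, else, num}; in A→else S Q bool, Q is followed by bool with FIRST {bool}. Thus FOLLOW(Q) = {$, bool, else, num}.

{$, bool, else, num}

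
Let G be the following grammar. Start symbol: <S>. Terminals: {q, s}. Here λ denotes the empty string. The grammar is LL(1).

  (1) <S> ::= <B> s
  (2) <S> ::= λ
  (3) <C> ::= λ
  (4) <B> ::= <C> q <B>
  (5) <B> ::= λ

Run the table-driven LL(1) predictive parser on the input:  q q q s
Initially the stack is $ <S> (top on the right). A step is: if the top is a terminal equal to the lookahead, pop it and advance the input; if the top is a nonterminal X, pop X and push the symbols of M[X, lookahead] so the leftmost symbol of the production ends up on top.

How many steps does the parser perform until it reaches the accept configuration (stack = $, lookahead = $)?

      Stack          Input      Action
   1  $ <S>          q q q s $  expand <S> ::= <B> s
   2  $ s <B>        q q q s $  expand <B> ::= <C> q <B>
   3  $ s <B> q <C>  q q q s $  expand <C> ::= λ
   4  $ s <B> q      q q q s $  match q
   5  $ s <B>        q q s $    expand <B> ::= <C> q <B>
   6  $ s <B> q <C>  q q s $    expand <C> ::= λ
   7  $ s <B> q      q q s $    match q
   8  $ s <B>        q s $      expand <B> ::= <C> q <B>
   9  $ s <B> q <C>  q s $      expand <C> ::= λ
  10  $ s <B> q      q s $      match q
  11  $ s <B>        s $        expand <B> ::= λ
  12  $ s            s $        match s
Accept reached after 12 steps.

12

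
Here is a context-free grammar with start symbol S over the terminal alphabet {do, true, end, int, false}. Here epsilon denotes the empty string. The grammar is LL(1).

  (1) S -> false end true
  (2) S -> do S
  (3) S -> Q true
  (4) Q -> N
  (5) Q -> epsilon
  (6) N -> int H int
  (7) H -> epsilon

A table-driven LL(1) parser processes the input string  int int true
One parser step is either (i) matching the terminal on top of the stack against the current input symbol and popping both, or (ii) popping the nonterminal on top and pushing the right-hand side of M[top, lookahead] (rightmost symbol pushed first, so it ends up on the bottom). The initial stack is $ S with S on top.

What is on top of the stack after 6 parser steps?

     Stack             Input           Action
  1  $ S               int int true $  expand S -> Q true
  2  $ true Q          int int true $  expand Q -> N
  3  $ true N          int int true $  expand N -> int H int
  4  $ true int H int  int int true $  match int
  5  $ true int H      int true $      expand H -> epsilon
  6  $ true int        int true $      match int
Stack after step 6: $ true (top = true).

true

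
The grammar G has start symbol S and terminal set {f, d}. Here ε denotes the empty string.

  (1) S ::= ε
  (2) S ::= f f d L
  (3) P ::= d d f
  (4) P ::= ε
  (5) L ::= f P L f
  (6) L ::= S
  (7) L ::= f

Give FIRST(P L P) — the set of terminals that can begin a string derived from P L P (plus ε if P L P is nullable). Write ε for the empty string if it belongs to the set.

{ε, d, f}

FIRST(S) = {ε, f}
FIRST(P) = {ε, d}
FIRST(L) = {ε, f}  (via S)
FIRST(P L P): take FIRST of each symbol in turn, carrying on past any symbol whose FIRST contains ε; result {ε, d, f}.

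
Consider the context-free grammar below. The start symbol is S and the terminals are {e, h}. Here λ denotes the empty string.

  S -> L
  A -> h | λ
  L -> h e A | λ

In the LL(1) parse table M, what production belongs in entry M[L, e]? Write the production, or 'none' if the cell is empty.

none

FIRST(A) = {λ, h}
FIRST(L) = {λ, h}
FIRST(S) = {λ, h}  (via L)
FOLLOW(S) includes $ since S is the start symbol.
FOLLOW(S): S appears on no right-hand side. Thus FOLLOW(S) = {$}.
FOLLOW(L): in S->L, the suffix after L is empty, so FOLLOW(L) ⊇ FOLLOW(S) = {$}. Thus FOLLOW(L) = {$}.
For L -> h e A: FIRST(h e A) = {h}, so it goes in M[L, t] for t ∈ {h}.
For L -> λ: FIRST(λ) = {λ}, so it goes in M[L, t] for t ∈ {}; since λ ∈ FIRST, also for every t ∈ FOLLOW(L) = {$}.
None of these place a production in M[L, e].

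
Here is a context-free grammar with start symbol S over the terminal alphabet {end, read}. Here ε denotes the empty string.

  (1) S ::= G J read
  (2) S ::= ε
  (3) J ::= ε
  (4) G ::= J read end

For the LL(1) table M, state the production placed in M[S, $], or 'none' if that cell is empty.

S ::= ε

FIRST(J): from J::=ε we get {ε}. So FIRST(J) = {ε}.
FIRST(G): from G::=J read end we get {read}. So FIRST(G) = {read}.
FIRST(S): from S::=G J read we get {read}; from S::=ε we get {ε}. So FIRST(S) = {ε, read}.
FOLLOW(S) includes $ since S is the start symbol.
FOLLOW(S): S appears on no right-hand side. Thus FOLLOW(S) = {$}.
For S ::= G J read: FIRST(G J read) = {read}, so it goes in M[S, t] for t ∈ {read}.
For S ::= ε: FIRST(ε) = {ε}, so it goes in M[S, t] for t ∈ {}; since ε ∈ FIRST, also for every t ∈ FOLLOW(S) = {$}.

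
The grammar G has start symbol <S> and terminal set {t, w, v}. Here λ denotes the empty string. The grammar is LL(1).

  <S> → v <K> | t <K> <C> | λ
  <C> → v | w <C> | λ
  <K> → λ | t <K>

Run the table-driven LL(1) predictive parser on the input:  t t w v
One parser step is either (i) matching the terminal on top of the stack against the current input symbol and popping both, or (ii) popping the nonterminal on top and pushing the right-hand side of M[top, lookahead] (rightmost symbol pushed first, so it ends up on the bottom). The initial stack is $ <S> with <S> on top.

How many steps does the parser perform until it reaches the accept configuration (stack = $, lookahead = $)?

step 1: stack=$ <S>  input=t t w v $  — expand <S> → t <K> <C>
step 2: stack=$ <C> <K> t  input=t t w v $  — match t
step 3: stack=$ <C> <K>  input=t w v $  — expand <K> → t <K>
step 4: stack=$ <C> <K> t  input=t w v $  — match t
step 5: stack=$ <C> <K>  input=w v $  — expand <K> → λ
step 6: stack=$ <C>  input=w v $  — expand <C> → w <C>
step 7: stack=$ <C> w  input=w v $  — match w
step 8: stack=$ <C>  input=v $  — expand <C> → v
step 9: stack=$ v  input=v $  — match v
Accept reached after 9 steps.

9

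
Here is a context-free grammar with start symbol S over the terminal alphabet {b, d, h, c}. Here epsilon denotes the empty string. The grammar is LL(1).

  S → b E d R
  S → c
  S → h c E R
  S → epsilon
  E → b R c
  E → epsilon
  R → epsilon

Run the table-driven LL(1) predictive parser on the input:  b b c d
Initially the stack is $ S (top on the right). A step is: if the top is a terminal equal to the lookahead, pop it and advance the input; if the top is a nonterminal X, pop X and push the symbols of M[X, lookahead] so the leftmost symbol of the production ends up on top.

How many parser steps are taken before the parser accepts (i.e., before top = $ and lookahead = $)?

step 1: stack=$ S  input=b b c d $  — expand S → b E d R
step 2: stack=$ R d E b  input=b b c d $  — match b
step 3: stack=$ R d E  input=b c d $  — expand E → b R c
step 4: stack=$ R d c R b  input=b c d $  — match b
step 5: stack=$ R d c R  input=c d $  — expand R → epsilon
step 6: stack=$ R d c  input=c d $  — match c
step 7: stack=$ R d  input=d $  — match d
step 8: stack=$ R  input=$  — expand R → epsilon
Accept reached after 8 steps.

8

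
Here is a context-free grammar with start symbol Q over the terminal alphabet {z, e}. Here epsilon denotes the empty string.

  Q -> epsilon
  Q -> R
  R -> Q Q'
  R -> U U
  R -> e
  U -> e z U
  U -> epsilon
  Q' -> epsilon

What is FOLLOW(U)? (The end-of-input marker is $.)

FIRST(U): from U->e z U we get {e}; from U->epsilon we get {epsilon}. So FIRST(U) = {epsilon, e}.
FIRST(Q'): from Q'->epsilon we get {epsilon}. So FIRST(Q') = {epsilon}.
FIRST(Q): from Q->epsilon we get {epsilon}; from Q->R we get {epsilon, e}. So FIRST(Q) = {epsilon, e}.
FIRST(R): from R->Q Q' we get {epsilon, e}; from R->U U we get {epsilon, e}; from R->e we get {e}. So FIRST(R) = {epsilon, e}.
FOLLOW(Q) includes $ since Q is the start symbol.
FOLLOW(Q): in R->Q Q', Q is followed by Q' with FIRST {epsilon}; in R->Q Q', the suffix after Q is nullable, so FOLLOW(Q) ⊇ FOLLOW(R) = {$}. Thus FOLLOW(Q) = {$}.
FOLLOW(R): in Q->R, the suffix after R is empty, so FOLLOW(R) ⊇ FOLLOW(Q) = {$}. Thus FOLLOW(R) = {$}.
FOLLOW(U): in R->U U (occurrence 1), U is followed by U with FIRST {epsilon, e}; in R->U U (occurrence 1), the suffix after U is nullable, so FOLLOW(U) ⊇ FOLLOW(R) = {$}; in R->U U (occurrence 2), the suffix after U is empty, so FOLLOW(U) ⊇ FOLLOW(R) = {$}; in U->e z U, the suffix after U is empty (adds nothing new). Thus FOLLOW(U) = {$, e}.
FOLLOW(Q'): in R->Q Q', the suffix after Q' is empty, so FOLLOW(Q') ⊇ FOLLOW(R) = {$}. Thus FOLLOW(Q') = {$}.

{$, e}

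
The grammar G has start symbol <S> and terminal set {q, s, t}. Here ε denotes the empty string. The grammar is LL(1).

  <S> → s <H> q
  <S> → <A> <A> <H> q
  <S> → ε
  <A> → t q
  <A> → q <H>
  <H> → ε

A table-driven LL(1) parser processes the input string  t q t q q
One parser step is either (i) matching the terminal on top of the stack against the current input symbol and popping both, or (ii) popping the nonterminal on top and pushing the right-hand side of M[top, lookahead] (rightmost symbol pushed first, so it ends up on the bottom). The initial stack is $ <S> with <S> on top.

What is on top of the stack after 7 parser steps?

<H>

     Stack            Input        Action
  1  $ <S>            t q t q q $  expand <S> → <A> <A> <H> q
  2  $ q <H> <A> <A>  t q t q q $  expand <A> → t q
  3  $ q <H> <A> q t  t q t q q $  match t
  4  $ q <H> <A> q    q t q q $    match q
  5  $ q <H> <A>      t q q $      expand <A> → t q
  6  $ q <H> q t      t q q $      match t
  7  $ q <H> q        q q $        match q
Stack after step 7: $ q <H> (top = <H>).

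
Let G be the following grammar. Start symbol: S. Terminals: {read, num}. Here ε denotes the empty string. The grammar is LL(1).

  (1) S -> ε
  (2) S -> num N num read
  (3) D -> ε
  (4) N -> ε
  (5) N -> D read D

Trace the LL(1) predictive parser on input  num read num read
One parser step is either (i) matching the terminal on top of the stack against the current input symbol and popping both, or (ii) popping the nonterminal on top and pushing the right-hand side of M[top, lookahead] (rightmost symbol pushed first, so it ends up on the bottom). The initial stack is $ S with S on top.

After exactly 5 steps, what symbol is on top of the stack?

step 1: stack=$ S  input=num read num read $  — expand S -> num N num read
step 2: stack=$ read num N num  input=num read num read $  — match num
step 3: stack=$ read num N  input=read num read $  — expand N -> D read D
step 4: stack=$ read num D read D  input=read num read $  — expand D -> ε
step 5: stack=$ read num D read  input=read num read $  — match read
Stack after step 5: $ read num D (top = D).

D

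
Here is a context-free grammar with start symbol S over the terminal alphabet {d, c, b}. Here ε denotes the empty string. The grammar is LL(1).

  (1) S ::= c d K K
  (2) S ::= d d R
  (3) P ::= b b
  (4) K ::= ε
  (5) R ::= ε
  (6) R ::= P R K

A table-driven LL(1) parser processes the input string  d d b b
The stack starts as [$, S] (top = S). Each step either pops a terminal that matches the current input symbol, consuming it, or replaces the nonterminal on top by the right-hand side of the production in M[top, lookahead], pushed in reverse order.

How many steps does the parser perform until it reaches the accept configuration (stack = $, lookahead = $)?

9

step 1: stack=$ S  input=d d b b $  — expand S ::= d d R
step 2: stack=$ R d d  input=d d b b $  — match d
step 3: stack=$ R d  input=d b b $  — match d
step 4: stack=$ R  input=b b $  — expand R ::= P R K
step 5: stack=$ K R P  input=b b $  — expand P ::= b b
step 6: stack=$ K R b b  input=b b $  — match b
step 7: stack=$ K R b  input=b $  — match b
step 8: stack=$ K R  input=$  — expand R ::= ε
step 9: stack=$ K  input=$  — expand K ::= ε
Accept reached after 9 steps.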